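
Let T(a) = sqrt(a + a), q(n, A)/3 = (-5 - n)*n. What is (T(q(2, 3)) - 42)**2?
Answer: 1680 - 168*I*sqrt(21) ≈ 1680.0 - 769.87*I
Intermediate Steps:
q(n, A) = 3*n*(-5 - n) (q(n, A) = 3*((-5 - n)*n) = 3*(n*(-5 - n)) = 3*n*(-5 - n))
T(a) = sqrt(2)*sqrt(a) (T(a) = sqrt(2*a) = sqrt(2)*sqrt(a))
(T(q(2, 3)) - 42)**2 = (sqrt(2)*sqrt(-3*2*(5 + 2)) - 42)**2 = (sqrt(2)*sqrt(-3*2*7) - 42)**2 = (sqrt(2)*sqrt(-42) - 42)**2 = (sqrt(2)*(I*sqrt(42)) - 42)**2 = (2*I*sqrt(21) - 42)**2 = (-42 + 2*I*sqrt(21))**2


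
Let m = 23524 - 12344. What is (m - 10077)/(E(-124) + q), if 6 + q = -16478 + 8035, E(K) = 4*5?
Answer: -1103/8429 ≈ -0.13086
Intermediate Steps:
m = 11180
E(K) = 20
q = -8449 (q = -6 + (-16478 + 8035) = -6 - 8443 = -8449)
(m - 10077)/(E(-124) + q) = (11180 - 10077)/(20 - 8449) = 1103/(-8429) = 1103*(-1/8429) = -1103/8429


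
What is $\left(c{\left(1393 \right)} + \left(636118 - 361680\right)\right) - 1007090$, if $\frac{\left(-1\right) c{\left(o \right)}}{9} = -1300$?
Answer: $-720952$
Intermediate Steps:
$c{\left(o \right)} = 11700$ ($c{\left(o \right)} = \left(-9\right) \left(-1300\right) = 11700$)
$\left(c{\left(1393 \right)} + \left(636118 - 361680\right)\right) - 1007090 = \left(11700 + \left(636118 - 361680\right)\right) - 1007090 = \left(11700 + 274438\right) - 1007090 = 286138 - 1007090 = -720952$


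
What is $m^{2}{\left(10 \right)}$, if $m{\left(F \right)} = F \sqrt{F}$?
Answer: $1000$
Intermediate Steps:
$m{\left(F \right)} = F^{\frac{3}{2}}$
$m^{2}{\left(10 \right)} = \left(10^{\frac{3}{2}}\right)^{2} = \left(10 \sqrt{10}\right)^{2} = 1000$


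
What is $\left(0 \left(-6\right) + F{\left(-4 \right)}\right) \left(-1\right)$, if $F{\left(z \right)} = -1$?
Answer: $1$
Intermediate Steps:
$\left(0 \left(-6\right) + F{\left(-4 \right)}\right) \left(-1\right) = \left(0 \left(-6\right) - 1\right) \left(-1\right) = \left(0 - 1\right) \left(-1\right) = \left(-1\right) \left(-1\right) = 1$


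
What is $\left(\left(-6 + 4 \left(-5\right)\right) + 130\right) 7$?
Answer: $728$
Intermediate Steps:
$\left(\left(-6 + 4 \left(-5\right)\right) + 130\right) 7 = \left(\left(-6 - 20\right) + 130\right) 7 = \left(-26 + 130\right) 7 = 104 \cdot 7 = 728$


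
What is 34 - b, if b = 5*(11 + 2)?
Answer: -31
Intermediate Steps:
b = 65 (b = 5*13 = 65)
34 - b = 34 - 1*65 = 34 - 65 = -31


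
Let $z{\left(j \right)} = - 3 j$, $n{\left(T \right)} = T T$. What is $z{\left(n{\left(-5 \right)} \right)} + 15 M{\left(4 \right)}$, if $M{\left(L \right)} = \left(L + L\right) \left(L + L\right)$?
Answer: $885$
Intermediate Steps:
$n{\left(T \right)} = T^{2}$
$M{\left(L \right)} = 4 L^{2}$ ($M{\left(L \right)} = 2 L 2 L = 4 L^{2}$)
$z{\left(n{\left(-5 \right)} \right)} + 15 M{\left(4 \right)} = - 3 \left(-5\right)^{2} + 15 \cdot 4 \cdot 4^{2} = \left(-3\right) 25 + 15 \cdot 4 \cdot 16 = -75 + 15 \cdot 64 = -75 + 960 = 885$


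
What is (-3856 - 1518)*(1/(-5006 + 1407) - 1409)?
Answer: 27251511008/3599 ≈ 7.5720e+6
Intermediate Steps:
(-3856 - 1518)*(1/(-5006 + 1407) - 1409) = -5374*(1/(-3599) - 1409) = -5374*(-1/3599 - 1409) = -5374*(-5070992/3599) = 27251511008/3599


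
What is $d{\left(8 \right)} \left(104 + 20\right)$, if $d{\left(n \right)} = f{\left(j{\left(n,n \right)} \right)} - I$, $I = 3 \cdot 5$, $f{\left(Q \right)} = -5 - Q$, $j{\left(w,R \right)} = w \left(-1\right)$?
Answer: $-1488$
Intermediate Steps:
$j{\left(w,R \right)} = - w$
$I = 15$
$d{\left(n \right)} = -20 + n$ ($d{\left(n \right)} = \left(-5 - - n\right) - 15 = \left(-5 + n\right) - 15 = -20 + n$)
$d{\left(8 \right)} \left(104 + 20\right) = \left(-20 + 8\right) \left(104 + 20\right) = \left(-12\right) 124 = -1488$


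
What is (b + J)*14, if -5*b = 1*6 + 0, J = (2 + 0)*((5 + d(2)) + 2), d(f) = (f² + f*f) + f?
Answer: 2296/5 ≈ 459.20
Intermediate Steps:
d(f) = f + 2*f² (d(f) = (f² + f²) + f = 2*f² + f = f + 2*f²)
J = 34 (J = (2 + 0)*((5 + 2*(1 + 2*2)) + 2) = 2*((5 + 2*(1 + 4)) + 2) = 2*((5 + 2*5) + 2) = 2*((5 + 10) + 2) = 2*(15 + 2) = 2*17 = 34)
b = -6/5 (b = -(1*6 + 0)/5 = -(6 + 0)/5 = -⅕*6 = -6/5 ≈ -1.2000)
(b + J)*14 = (-6/5 + 34)*14 = (164/5)*14 = 2296/5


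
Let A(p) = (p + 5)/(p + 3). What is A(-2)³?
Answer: 27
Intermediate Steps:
A(p) = (5 + p)/(3 + p)
A(-2)³ = ((5 - 2)/(3 - 2))³ = (3/1)³ = (1*3)³ = 3³ = 27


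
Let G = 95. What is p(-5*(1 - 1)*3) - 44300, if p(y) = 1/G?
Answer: -4208499/95 ≈ -44300.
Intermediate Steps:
p(y) = 1/95
p(-5*(1 - 1)*3) - 44300 = 1/95 - 44300 = -4208499/95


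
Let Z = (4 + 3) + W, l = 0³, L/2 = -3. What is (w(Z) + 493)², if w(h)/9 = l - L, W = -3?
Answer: 299209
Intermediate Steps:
L = -6 (L = 2*(-3) = -6)
l = 0
Z = 4 (Z = (4 + 3) - 3 = 7 - 3 = 4)
w(h) = 54 (w(h) = 9*(0 - 1*(-6)) = 9*(0 + 6) = 9*6 = 54)
(w(Z) + 493)² = (54 + 493)² = 547² = 299209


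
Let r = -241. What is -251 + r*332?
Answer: -80263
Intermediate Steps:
-251 + r*332 = -251 - 241*332 = -251 - 80012 = -80263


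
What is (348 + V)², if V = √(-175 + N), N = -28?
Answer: (348 + I*√203)² ≈ 1.209e+5 + 9916.5*I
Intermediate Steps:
V = I*√203 (V = √(-175 - 28) = √(-203) = I*√203 ≈ 14.248*I)
(348 + V)² = (348 + I*√203)²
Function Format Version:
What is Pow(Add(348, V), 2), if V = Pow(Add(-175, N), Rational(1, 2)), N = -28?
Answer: Pow(Add(348, Mul(I, Pow(203, Rational(1, 2)))), 2) ≈ Add(1.2090e+5, Mul(9916.5, I))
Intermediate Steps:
V = Mul(I, Pow(203, Rational(1, 2))) (V = Pow(Add(-175, -28), Rational(1, 2)) = Pow(-203, Rational(1, 2)) = Mul(I, Pow(203, Rational(1, 2))) ≈ Mul(14.248, I))
Pow(Add(348, V), 2) = Pow(Add(348, Mul(I, Pow(203, Rational(1, 2)))), 2)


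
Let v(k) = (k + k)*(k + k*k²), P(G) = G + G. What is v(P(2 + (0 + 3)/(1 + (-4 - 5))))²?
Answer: 977500225/16384 ≈ 59662.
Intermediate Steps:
P(G) = 2*G
v(k) = 2*k*(k + k³) (v(k) = (2*k)*(k + k³) = 2*k*(k + k³))
v(P(2 + (0 + 3)/(1 + (-4 - 5))))² = (2*(2*(2 + (0 + 3)/(1 + (-4 - 5))))²*(1 + (2*(2 + (0 + 3)/(1 + (-4 - 5))))²))² = (2*(2*(2 + 3/(1 - 9)))²*(1 + (2*(2 + 3/(1 - 9)))²))² = (2*(2*(2 + 3/(-8)))²*(1 + (2*(2 + 3/(-8)))²))² = (2*(2*(2 + 3*(-⅛)))²*(1 + (2*(2 + 3*(-⅛)))²))² = (2*(2*(2 - 3/8))²*(1 + (2*(2 - 3/8))²))² = (2*(2*(13/8))²*(1 + (2*(13/8))²))² = (2*(13/4)²*(1 + (13/4)²))² = (2*(169/16)*(1 + 169/16))² = (2*(169/16)*(185/16))² = (31265/128)² = 977500225/16384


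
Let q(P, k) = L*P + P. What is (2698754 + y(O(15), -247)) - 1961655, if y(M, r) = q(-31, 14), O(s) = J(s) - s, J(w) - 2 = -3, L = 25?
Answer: 736293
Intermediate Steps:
J(w) = -1 (J(w) = 2 - 3 = -1)
O(s) = -1 - s
q(P, k) = 26*P (q(P, k) = 25*P + P = 26*P)
y(M, r) = -806 (y(M, r) = 26*(-31) = -806)
(2698754 + y(O(15), -247)) - 1961655 = (2698754 - 806) - 1961655 = 2697948 - 1961655 = 736293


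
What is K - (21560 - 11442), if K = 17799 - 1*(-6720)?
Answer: 14401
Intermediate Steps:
K = 24519 (K = 17799 + 6720 = 24519)
K - (21560 - 11442) = 24519 - (21560 - 11442) = 24519 - 1*10118 = 24519 - 10118 = 14401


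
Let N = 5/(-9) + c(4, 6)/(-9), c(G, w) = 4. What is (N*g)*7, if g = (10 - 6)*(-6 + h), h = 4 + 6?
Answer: -112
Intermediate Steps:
h = 10
g = 16 (g = (10 - 6)*(-6 + 10) = 4*4 = 16)
N = -1 (N = 5/(-9) + 4/(-9) = 5*(-1/9) + 4*(-1/9) = -5/9 - 4/9 = -1)
(N*g)*7 = -1*16*7 = -16*7 = -112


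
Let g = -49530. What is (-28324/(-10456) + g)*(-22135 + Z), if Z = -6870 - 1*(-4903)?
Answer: 1560174749289/1307 ≈ 1.1937e+9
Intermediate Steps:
Z = -1967 (Z = -6870 + 4903 = -1967)
(-28324/(-10456) + g)*(-22135 + Z) = (-28324/(-10456) - 49530)*(-22135 - 1967) = (-28324*(-1/10456) - 49530)*(-24102) = (7081/2614 - 49530)*(-24102) = -129464339/2614*(-24102) = 1560174749289/1307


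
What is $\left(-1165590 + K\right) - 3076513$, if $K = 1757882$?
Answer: $-2484221$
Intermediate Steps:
$\left(-1165590 + K\right) - 3076513 = \left(-1165590 + 1757882\right) - 3076513 = 592292 - 3076513 = -2484221$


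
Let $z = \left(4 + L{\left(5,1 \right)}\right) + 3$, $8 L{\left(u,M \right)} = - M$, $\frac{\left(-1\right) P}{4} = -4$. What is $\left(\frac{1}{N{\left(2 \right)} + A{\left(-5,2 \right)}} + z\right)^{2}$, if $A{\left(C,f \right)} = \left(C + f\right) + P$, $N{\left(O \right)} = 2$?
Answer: $\frac{693889}{14400} \approx 48.187$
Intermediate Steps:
$P = 16$ ($P = \left(-4\right) \left(-4\right) = 16$)
$L{\left(u,M \right)} = - \frac{M}{8}$ ($L{\left(u,M \right)} = \frac{\left(-1\right) M}{8} = - \frac{M}{8}$)
$A{\left(C,f \right)} = 16 + C + f$ ($A{\left(C,f \right)} = \left(C + f\right) + 16 = 16 + C + f$)
$z = \frac{55}{8}$ ($z = \left(4 - \frac{1}{8}\right) + 3 = \frac{31}{8} + 3 = \frac{55}{8} \approx 6.875$)
$\left(\frac{1}{N{\left(2 \right)} + A{\left(-5,2 \right)}} + z\right)^{2} = \left(\frac{1}{2 + \left(16 - 5 + 2\right)} + \frac{55}{8}\right)^{2} = \left(\frac{1}{2 + 13} + \frac{55}{8}\right)^{2} = \left(\frac{1}{15} + \frac{55}{8}\right)^{2} = \left(\frac{833}{120}\right)^{2} = \frac{693889}{14400}$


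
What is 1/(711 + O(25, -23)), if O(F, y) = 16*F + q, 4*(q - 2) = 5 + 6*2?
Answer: 4/4469 ≈ 0.00089506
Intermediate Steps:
q = 25/4 (q = 2 + (5 + 6*2)/4 = 2 + (5 + 12)/4 = 2 + (¼)*17 = 2 + 17/4 = 25/4 ≈ 6.2500)
O(F, y) = 25/4 + 16*F (O(F, y) = 16*F + 25/4 = 25/4 + 16*F)
1/(711 + O(25, -23)) = 1/(711 + (25/4 + 16*25)) = 1/(711 + (25/4 + 400)) = 1/(711 + 1625/4) = 1/(4469/4) = 4/4469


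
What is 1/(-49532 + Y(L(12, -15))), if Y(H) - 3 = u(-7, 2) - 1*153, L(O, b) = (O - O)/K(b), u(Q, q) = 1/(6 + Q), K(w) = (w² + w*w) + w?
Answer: -1/49683 ≈ -2.0128e-5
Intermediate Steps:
K(w) = w + 2*w² (K(w) = (w² + w²) + w = 2*w² + w = w + 2*w²)
L(O, b) = 0 (L(O, b) = (O - O)/((b*(1 + 2*b))) = 0*(1/(b*(1 + 2*b))) = 0)
Y(H) = -151 (Y(H) = 3 + (1/(6 - 7) - 1*153) = 3 + (1/(-1) - 153) = 3 + (-1 - 153) = 3 - 154 = -151)
1/(-49532 + Y(L(12, -15))) = 1/(-49532 - 151) = 1/(-49683) = -1/49683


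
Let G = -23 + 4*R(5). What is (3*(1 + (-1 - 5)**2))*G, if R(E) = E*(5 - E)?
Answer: -2553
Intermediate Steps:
G = -23 (G = -23 + 4*(5*(5 - 1*5)) = -23 + 4*(5*(5 - 5)) = -23 + 4*(5*0) = -23 + 4*0 = -23 + 0 = -23)
(3*(1 + (-1 - 5)**2))*G = (3*(1 + (-1 - 5)**2))*(-23) = (3*(1 + (-6)**2))*(-23) = (3*(1 + 36))*(-23) = (3*37)*(-23) = 111*(-23) = -2553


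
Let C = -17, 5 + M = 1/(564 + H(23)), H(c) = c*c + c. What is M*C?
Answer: 94843/1116 ≈ 84.985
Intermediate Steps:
H(c) = c + c**2 (H(c) = c**2 + c = c + c**2)
M = -5579/1116 (M = -5 + 1/(564 + 23*(1 + 23)) = -5 + 1/(564 + 23*24) = -5 + 1/(564 + 552) = -5 + 1/1116 = -5579/1116 ≈ -4.9991)
M*C = -5579/1116*(-17) = 94843/1116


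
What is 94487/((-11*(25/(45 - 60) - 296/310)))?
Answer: 43936455/13409 ≈ 3276.6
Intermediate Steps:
94487/((-11*(25/(45 - 60) - 296/310))) = 94487/((-11*(25/(-15) - 296*1/310))) = 94487/((-11*(25*(-1/15) - 148/155))) = 94487/((-11*(-5/3 - 148/155))) = 94487/((-11*(-1219/465))) = 94487/(13409/465) = 94487*(465/13409) = 43936455/13409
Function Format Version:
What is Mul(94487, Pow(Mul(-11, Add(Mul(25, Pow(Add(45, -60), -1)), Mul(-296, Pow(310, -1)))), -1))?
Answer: Rational(43936455, 13409) ≈ 3276.6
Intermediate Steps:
Mul(94487, Pow(Mul(-11, Add(Mul(25, Pow(Add(45, -60), -1)), Mul(-296, Pow(310, -1)))), -1)) = Mul(94487, Pow(Mul(-11, Add(Mul(25, Pow(-15, -1)), Mul(-296, Rational(1, 310)))), -1)) = Mul(94487, Pow(Mul(-11, Add(Mul(25, Rational(-1, 15)), Rational(-148, 155))), -1)) = Mul(94487, Pow(Mul(-11, Add(Rational(-5, 3), Rational(-148, 155))), -1)) = Mul(94487, Pow(Mul(-11, Rational(-1219, 465)), -1)) = Mul(94487, Pow(Rational(13409, 465), -1)) = Mul(94487, Rational(465, 13409)) = Rational(43936455, 13409)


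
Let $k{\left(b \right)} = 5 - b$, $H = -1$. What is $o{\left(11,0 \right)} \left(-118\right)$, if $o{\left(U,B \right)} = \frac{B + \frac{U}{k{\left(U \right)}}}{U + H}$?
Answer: $\frac{649}{30} \approx 21.633$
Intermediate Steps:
$o{\left(U,B \right)} = \frac{B + \frac{U}{5 - U}}{-1 + U}$ ($o{\left(U,B \right)} = \frac{B + \frac{U}{5 - U}}{U - 1} = \frac{B + \frac{U}{5 - U}}{-1 + U}$)
$o{\left(11,0 \right)} \left(-118\right) = \frac{\left(-1\right) 11 + 0 \left(-5 + 11\right)}{\left(-1 + 11\right) \left(-5 + 11\right)} \left(-118\right) = \frac{-11 + 0 \cdot 6}{10 \cdot 6} \left(-118\right) = \frac{1}{10} \cdot \frac{1}{6} \left(-11 + 0\right) \left(-118\right) = \frac{1}{10} \cdot \frac{1}{6} \left(-11\right) \left(-118\right) = \left(- \frac{11}{60}\right) \left(-118\right) = \frac{649}{30}$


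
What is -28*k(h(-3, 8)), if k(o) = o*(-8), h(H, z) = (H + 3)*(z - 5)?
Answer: 0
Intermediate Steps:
h(H, z) = (-5 + z)*(3 + H) (h(H, z) = (3 + H)*(-5 + z) = (-5 + z)*(3 + H))
k(o) = -8*o
-28*k(h(-3, 8)) = -(-224)*(-15 - 5*(-3) + 3*8 - 3*8) = -(-224)*(-15 + 15 + 24 - 24) = -(-224)*0 = -28*0 = 0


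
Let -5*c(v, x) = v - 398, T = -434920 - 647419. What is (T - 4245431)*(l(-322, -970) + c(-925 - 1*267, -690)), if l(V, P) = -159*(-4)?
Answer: -5082692580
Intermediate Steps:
T = -1082339
l(V, P) = 636
c(v, x) = 398/5 - v/5 (c(v, x) = -(v - 398)/5 = -(-398 + v)/5 = 398/5 - v/5)
(T - 4245431)*(l(-322, -970) + c(-925 - 1*267, -690)) = (-1082339 - 4245431)*(636 + (398/5 - (-925 - 1*267)/5)) = -5327770*(636 + (398/5 - (-925 - 267)/5)) = -5327770*(636 + (398/5 - 1/5*(-1192))) = -5327770*(636 + (398/5 + 1192/5)) = -5327770*(636 + 318) = -5327770*954 = -5082692580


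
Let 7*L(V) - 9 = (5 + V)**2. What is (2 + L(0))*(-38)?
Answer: -1824/7 ≈ -260.57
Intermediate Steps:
L(V) = 9/7 + (5 + V)**2/7
(2 + L(0))*(-38) = (2 + (9/7 + (5 + 0)**2/7))*(-38) = (2 + (9/7 + (1/7)*5**2))*(-38) = (2 + (9/7 + (1/7)*25))*(-38) = (2 + (9/7 + 25/7))*(-38) = (2 + 34/7)*(-38) = (48/7)*(-38) = -1824/7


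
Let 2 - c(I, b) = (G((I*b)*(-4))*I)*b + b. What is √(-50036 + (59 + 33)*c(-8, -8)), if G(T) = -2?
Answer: 2*I*√9335 ≈ 193.24*I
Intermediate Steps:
c(I, b) = 2 - b + 2*I*b (c(I, b) = 2 - ((-2*I)*b + b) = 2 - (-2*I*b + b) = 2 - (b - 2*I*b) = 2 + (-b + 2*I*b) = 2 - b + 2*I*b)
√(-50036 + (59 + 33)*c(-8, -8)) = √(-50036 + (59 + 33)*(2 - 1*(-8) + 2*(-8)*(-8))) = √(-50036 + 92*(2 + 8 + 128)) = √(-50036 + 92*138) = √(-50036 + 12696) = √(-37340) = 2*I*√9335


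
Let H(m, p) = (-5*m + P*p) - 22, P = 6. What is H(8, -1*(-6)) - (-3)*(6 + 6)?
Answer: 10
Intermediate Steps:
H(m, p) = -22 - 5*m + 6*p (H(m, p) = (-5*m + 6*p) - 22 = -22 - 5*m + 6*p)
H(8, -1*(-6)) - (-3)*(6 + 6) = (-22 - 5*8 + 6*(-1*(-6))) - (-3)*(6 + 6) = (-22 - 40 + 6*6) - (-3)*12 = (-22 - 40 + 36) - 1*(-36) = -26 + 36 = 10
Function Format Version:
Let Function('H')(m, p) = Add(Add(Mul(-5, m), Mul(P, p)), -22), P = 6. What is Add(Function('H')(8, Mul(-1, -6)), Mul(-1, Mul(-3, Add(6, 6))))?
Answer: 10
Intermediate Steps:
Function('H')(m, p) = Add(-22, Mul(-5, m), Mul(6, p)) (Function('H')(m, p) = Add(Add(Mul(-5, m), Mul(6, p)), -22) = Add(-22, Mul(-5, m), Mul(6, p)))
Add(Function('H')(8, Mul(-1, -6)), Mul(-1, Mul(-3, Add(6, 6)))) = Add(Add(-22, Mul(-5, 8), Mul(6, Mul(-1, -6))), Mul(-1, Mul(-3, Add(6, 6)))) = Add(Add(-22, -40, Mul(6, 6)), Mul(-1, Mul(-3, 12))) = Add(Add(-22, -40, 36), Mul(-1, -36)) = Add(-26, 36) = 10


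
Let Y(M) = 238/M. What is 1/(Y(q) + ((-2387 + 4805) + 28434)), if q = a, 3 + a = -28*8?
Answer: 227/7003166 ≈ 3.2414e-5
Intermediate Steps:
a = -227 (a = -3 - 28*8 = -3 - 224 = -227)
q = -227
1/(Y(q) + ((-2387 + 4805) + 28434)) = 1/(238/(-227) + ((-2387 + 4805) + 28434)) = 1/(238*(-1/227) + (2418 + 28434)) = 1/(-238/227 + 30852) = 1/(7003166/227) = 227/7003166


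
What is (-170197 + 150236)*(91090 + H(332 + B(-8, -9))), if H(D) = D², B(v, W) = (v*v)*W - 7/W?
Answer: -242925589571/81 ≈ -2.9991e+9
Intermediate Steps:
B(v, W) = -7/W + W*v² (B(v, W) = v²*W - 7/W = W*v² - 7/W = -7/W + W*v²)
(-170197 + 150236)*(91090 + H(332 + B(-8, -9))) = (-170197 + 150236)*(91090 + (332 + (-7/(-9) - 9*(-8)²))²) = -19961*(91090 + (332 + (-7*(-⅑) - 9*64))²) = -19961*(91090 + (332 + (7/9 - 576))²) = -19961*(91090 + (332 - 5177/9)²) = -19961*(91090 + (-2189/9)²) = -19961*(91090 + 4791721/81) = -19961*12170011/81 = -242925589571/81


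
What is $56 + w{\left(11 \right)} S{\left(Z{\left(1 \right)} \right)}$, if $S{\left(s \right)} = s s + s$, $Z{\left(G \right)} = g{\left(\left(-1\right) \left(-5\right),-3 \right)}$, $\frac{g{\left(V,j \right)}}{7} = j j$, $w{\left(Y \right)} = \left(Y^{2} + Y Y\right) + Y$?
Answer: $1020152$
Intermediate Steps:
$w{\left(Y \right)} = Y + 2 Y^{2}$ ($w{\left(Y \right)} = \left(Y^{2} + Y^{2}\right) + Y = 2 Y^{2} + Y = Y + 2 Y^{2}$)
$g{\left(V,j \right)} = 7 j^{2}$ ($g{\left(V,j \right)} = 7 j j = 7 j^{2}$)
$Z{\left(G \right)} = 63$ ($Z{\left(G \right)} = 7 \left(-3\right)^{2} = 7 \cdot 9 = 63$)
$S{\left(s \right)} = s + s^{2}$ ($S{\left(s \right)} = s^{2} + s = s + s^{2}$)
$56 + w{\left(11 \right)} S{\left(Z{\left(1 \right)} \right)} = 56 + 11 \left(1 + 2 \cdot 11\right) 63 \left(1 + 63\right) = 56 + 11 \left(1 + 22\right) 63 \cdot 64 = 56 + 11 \cdot 23 \cdot 4032 = 56 + 253 \cdot 4032 = 56 + 1020096 = 1020152$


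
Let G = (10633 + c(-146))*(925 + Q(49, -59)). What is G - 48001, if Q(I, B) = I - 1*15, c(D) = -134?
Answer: 10020540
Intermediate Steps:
Q(I, B) = -15 + I (Q(I, B) = I - 15 = -15 + I)
G = 10068541 (G = (10633 - 134)*(925 + (-15 + 49)) = 10499*(925 + 34) = 10499*959 = 10068541)
G - 48001 = 10068541 - 48001 = 10020540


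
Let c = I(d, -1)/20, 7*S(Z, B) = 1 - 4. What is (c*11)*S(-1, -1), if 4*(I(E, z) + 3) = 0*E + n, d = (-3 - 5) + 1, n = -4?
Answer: 33/35 ≈ 0.94286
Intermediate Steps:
d = -7 (d = -8 + 1 = -7)
S(Z, B) = -3/7 (S(Z, B) = (1 - 4)/7 = (⅐)*(-3) = -3/7)
I(E, z) = -4 (I(E, z) = -3 + (0*E - 4)/4 = -3 + (0 - 4)/4 = -3 + (¼)*(-4) = -3 - 1 = -4)
c = -⅕ (c = -4/20 = -4*1/20 = -⅕ ≈ -0.20000)
(c*11)*S(-1, -1) = -⅕*11*(-3/7) = -11/5*(-3/7) = 33/35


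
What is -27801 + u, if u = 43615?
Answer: 15814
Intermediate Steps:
-27801 + u = -27801 + 43615 = 15814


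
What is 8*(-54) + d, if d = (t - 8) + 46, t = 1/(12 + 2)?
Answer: -5515/14 ≈ -393.93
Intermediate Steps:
t = 1/14 ≈ 0.071429
d = 533/14 (d = (1/14 - 8) + 46 = -111/14 + 46 = 533/14 ≈ 38.071)
8*(-54) + d = 8*(-54) + 533/14 = -432 + 533/14 = -5515/14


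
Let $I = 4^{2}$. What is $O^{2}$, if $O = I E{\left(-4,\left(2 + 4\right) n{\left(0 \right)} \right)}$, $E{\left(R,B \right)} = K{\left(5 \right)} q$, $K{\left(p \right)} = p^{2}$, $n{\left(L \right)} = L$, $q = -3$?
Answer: $1440000$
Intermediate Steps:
$E{\left(R,B \right)} = -75$ ($E{\left(R,B \right)} = 5^{2} \left(-3\right) = 25 \left(-3\right) = -75$)
$I = 16$
$O = -1200$ ($O = 16 \left(-75\right) = -1200$)
$O^{2} = \left(-1200\right)^{2} = 1440000$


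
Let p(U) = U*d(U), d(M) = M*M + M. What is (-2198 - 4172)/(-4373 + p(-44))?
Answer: 6370/87621 ≈ 0.072699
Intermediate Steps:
d(M) = M + M**2 (d(M) = M**2 + M = M + M**2)
p(U) = U**2*(1 + U) (p(U) = U*(U*(1 + U)) = U**2*(1 + U))
(-2198 - 4172)/(-4373 + p(-44)) = (-2198 - 4172)/(-4373 + (-44)**2*(1 - 44)) = -6370/(-4373 + 1936*(-43)) = -6370/(-4373 - 83248) = -6370/(-87621) = -6370*(-1/87621) = 6370/87621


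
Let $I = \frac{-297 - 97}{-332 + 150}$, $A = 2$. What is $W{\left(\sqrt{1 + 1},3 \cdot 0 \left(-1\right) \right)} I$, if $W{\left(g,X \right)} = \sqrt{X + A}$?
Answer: $\frac{197 \sqrt{2}}{91} \approx 3.0615$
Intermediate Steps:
$W{\left(g,X \right)} = \sqrt{2 + X}$ ($W{\left(g,X \right)} = \sqrt{X + 2} = \sqrt{2 + X}$)
$I = \frac{197}{91}$ ($I = - \frac{394}{-182} = \left(-394\right) \left(- \frac{1}{182}\right) = \frac{197}{91} \approx 2.1648$)
$W{\left(\sqrt{1 + 1},3 \cdot 0 \left(-1\right) \right)} I = \sqrt{2 + 3 \cdot 0 \left(-1\right)} \frac{197}{91} = \sqrt{2 + 0 \left(-1\right)} \frac{197}{91} = \sqrt{2 + 0} \cdot \frac{197}{91} = \sqrt{2} \cdot \frac{197}{91} = \frac{197 \sqrt{2}}{91}$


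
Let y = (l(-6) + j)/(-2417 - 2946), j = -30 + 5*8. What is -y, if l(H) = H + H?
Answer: -2/5363 ≈ -0.00037293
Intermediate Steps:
j = 10 (j = -30 + 40 = 10)
l(H) = 2*H
y = 2/5363 (y = (2*(-6) + 10)/(-2417 - 2946) = (-12 + 10)/(-5363) = -2*(-1/5363) = 2/5363 ≈ 0.00037293)
-y = -1*2/5363 = -2/5363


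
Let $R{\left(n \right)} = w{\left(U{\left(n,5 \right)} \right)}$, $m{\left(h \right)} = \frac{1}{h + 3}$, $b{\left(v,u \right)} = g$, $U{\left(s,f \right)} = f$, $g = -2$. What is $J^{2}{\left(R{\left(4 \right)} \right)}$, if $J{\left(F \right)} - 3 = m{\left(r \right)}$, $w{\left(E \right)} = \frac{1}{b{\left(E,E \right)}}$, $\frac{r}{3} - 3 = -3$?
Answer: $\frac{100}{9} \approx 11.111$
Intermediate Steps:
$b{\left(v,u \right)} = -2$
$r = 0$ ($r = 9 + 3 \left(-3\right) = 9 - 9 = 0$)
$w{\left(E \right)} = - \frac{1}{2}$ ($w{\left(E \right)} = \frac{1}{-2} = - \frac{1}{2}$)
$m{\left(h \right)} = \frac{1}{3 + h}$
$R{\left(n \right)} = - \frac{1}{2}$
$J{\left(F \right)} = \frac{10}{3}$ ($J{\left(F \right)} = 3 + \frac{1}{3 + 0} = 3 + \frac{1}{3} = \frac{10}{3}$)
$J^{2}{\left(R{\left(4 \right)} \right)} = \left(\frac{10}{3}\right)^{2} = \frac{100}{9}$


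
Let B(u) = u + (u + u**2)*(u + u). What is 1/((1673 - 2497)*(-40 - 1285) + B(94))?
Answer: 1/2770734 ≈ 3.6092e-7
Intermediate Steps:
B(u) = u + 2*u*(u + u**2) (B(u) = u + (u + u**2)*(2*u) = u + 2*u*(u + u**2))
1/((1673 - 2497)*(-40 - 1285) + B(94)) = 1/((1673 - 2497)*(-40 - 1285) + 94*(1 + 2*94 + 2*94**2)) = 1/(-824*(-1325) + 94*(1 + 188 + 2*8836)) = 1/(1091800 + 94*(1 + 188 + 17672)) = 1/(1091800 + 94*17861) = 1/(1091800 + 1678934) = 1/2770734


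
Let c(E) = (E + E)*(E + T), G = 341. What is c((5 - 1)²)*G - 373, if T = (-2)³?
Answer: 86923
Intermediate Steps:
T = -8
c(E) = 2*E*(-8 + E) (c(E) = (E + E)*(E - 8) = (2*E)*(-8 + E) = 2*E*(-8 + E))
c((5 - 1)²)*G - 373 = (2*(5 - 1)²*(-8 + (5 - 1)²))*341 - 373 = (2*4²*(-8 + 4²))*341 - 373 = (2*16*(-8 + 16))*341 - 373 = (2*16*8)*341 - 373 = 256*341 - 373 = 87296 - 373 = 86923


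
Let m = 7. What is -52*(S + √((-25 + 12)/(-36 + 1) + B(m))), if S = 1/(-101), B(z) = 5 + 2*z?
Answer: 52/101 - 52*√23730/35 ≈ -228.35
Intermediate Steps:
S = -1/101 ≈ -0.0099010
-52*(S + √((-25 + 12)/(-36 + 1) + B(m))) = -52*(-1/101 + √((-25 + 12)/(-36 + 1) + (5 + 2*7))) = -52*(-1/101 + √(-13/(-35) + (5 + 14))) = -52*(-1/101 + √(-13*(-1/35) + 19)) = -52*(-1/101 + √(13/35 + 19)) = -52*(-1/101 + √(678/35)) = -52*(-1/101 + √23730/35) = 52/101 - 52*√23730/35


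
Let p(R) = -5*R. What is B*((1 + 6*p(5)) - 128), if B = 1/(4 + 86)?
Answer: -277/90 ≈ -3.0778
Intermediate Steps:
p(R) = -5*R
B = 1/90 ≈ 0.011111
B*((1 + 6*p(5)) - 128) = ((1 + 6*(-5*5)) - 128)/90 = ((1 + 6*(-25)) - 128)/90 = ((1 - 150) - 128)/90 = (-149 - 128)/90 = (1/90)*(-277) = -277/90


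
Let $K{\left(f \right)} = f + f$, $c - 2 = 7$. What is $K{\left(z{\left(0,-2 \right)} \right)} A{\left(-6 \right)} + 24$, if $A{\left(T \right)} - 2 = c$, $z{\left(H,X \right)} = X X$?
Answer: $112$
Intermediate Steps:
$c = 9$ ($c = 2 + 7 = 9$)
$z{\left(H,X \right)} = X^{2}$
$A{\left(T \right)} = 11$ ($A{\left(T \right)} = 2 + 9 = 11$)
$K{\left(f \right)} = 2 f$
$K{\left(z{\left(0,-2 \right)} \right)} A{\left(-6 \right)} + 24 = 2 \left(-2\right)^{2} \cdot 11 + 24 = 2 \cdot 4 \cdot 11 + 24 = 8 \cdot 11 + 24 = 88 + 24 = 112$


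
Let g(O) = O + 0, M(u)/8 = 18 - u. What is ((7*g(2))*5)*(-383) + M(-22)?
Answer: -26490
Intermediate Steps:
M(u) = 144 - 8*u (M(u) = 8*(18 - u) = 144 - 8*u)
g(O) = O
((7*g(2))*5)*(-383) + M(-22) = ((7*2)*5)*(-383) + (144 - 8*(-22)) = (14*5)*(-383) + (144 + 176) = 70*(-383) + 320 = -26810 + 320 = -26490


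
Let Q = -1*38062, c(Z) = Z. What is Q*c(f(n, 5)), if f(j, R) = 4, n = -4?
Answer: -152248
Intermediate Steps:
Q = -38062
Q*c(f(n, 5)) = -38062*4 = -152248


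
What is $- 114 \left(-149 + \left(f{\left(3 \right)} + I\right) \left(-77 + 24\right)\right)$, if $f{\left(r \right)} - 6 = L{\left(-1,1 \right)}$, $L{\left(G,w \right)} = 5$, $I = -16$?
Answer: $-13224$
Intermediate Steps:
$f{\left(r \right)} = 11$ ($f{\left(r \right)} = 6 + 5 = 11$)
$- 114 \left(-149 + \left(f{\left(3 \right)} + I\right) \left(-77 + 24\right)\right) = - 114 \left(-149 + \left(11 - 16\right) \left(-77 + 24\right)\right) = - 114 \left(-149 - -265\right) = - 114 \left(-149 + 265\right) = \left(-114\right) 116 = -13224$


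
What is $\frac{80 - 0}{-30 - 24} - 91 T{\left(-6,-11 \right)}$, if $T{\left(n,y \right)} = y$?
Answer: $\frac{26987}{27} \approx 999.52$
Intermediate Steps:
$\frac{80 - 0}{-30 - 24} - 91 T{\left(-6,-11 \right)} = \frac{80 - 0}{-30 - 24} - -1001 = \frac{80 + 0}{-54} + 1001 = 80 \left(- \frac{1}{54}\right) + 1001 = - \frac{40}{27} + 1001 = \frac{26987}{27}$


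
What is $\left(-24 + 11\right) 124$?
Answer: $-1612$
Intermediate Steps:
$\left(-24 + 11\right) 124 = \left(-13\right) 124 = -1612$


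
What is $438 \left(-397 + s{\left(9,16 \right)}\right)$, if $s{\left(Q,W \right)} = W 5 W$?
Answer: $386754$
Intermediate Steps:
$s{\left(Q,W \right)} = 5 W^{2}$ ($s{\left(Q,W \right)} = 5 W W = 5 W^{2}$)
$438 \left(-397 + s{\left(9,16 \right)}\right) = 438 \left(-397 + 5 \cdot 16^{2}\right) = 438 \left(-397 + 5 \cdot 256\right) = 438 \left(-397 + 1280\right) = 438 \cdot 883 = 386754$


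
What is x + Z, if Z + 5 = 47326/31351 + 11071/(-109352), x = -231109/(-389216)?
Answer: -500031212127437/166793386543904 ≈ -2.9979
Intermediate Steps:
x = 231109/389216 (x = -231109*(-1/389216) = 231109/389216 ≈ 0.59378)
Z = -12313366929/3428294552 (Z = -5 + (47326/31351 + 11071/(-109352)) = -5 + (47326*(1/31351) + 11071*(-1/109352)) = -5 + (47326/31351 - 11071/109352) = -5 + 4828105831/3428294552 = -12313366929/3428294552 ≈ -3.5917)
x + Z = 231109/389216 - 12313366929/3428294552 = -500031212127437/166793386543904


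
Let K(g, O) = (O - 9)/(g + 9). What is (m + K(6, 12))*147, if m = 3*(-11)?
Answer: -24108/5 ≈ -4821.6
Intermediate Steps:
K(g, O) = (-9 + O)/(9 + g)
m = -33
(m + K(6, 12))*147 = (-33 + (-9 + 12)/(9 + 6))*147 = (-33 + 3/15)*147 = (-33 + (1/15)*3)*147 = (-33 + 1/5)*147 = -164/5*147 = -24108/5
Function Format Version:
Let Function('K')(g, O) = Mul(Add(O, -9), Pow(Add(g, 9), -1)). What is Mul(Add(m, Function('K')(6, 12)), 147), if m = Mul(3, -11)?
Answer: Rational(-24108, 5) ≈ -4821.6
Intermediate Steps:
Function('K')(g, O) = Mul(Pow(Add(9, g), -1), Add(-9, O)) (Function('K')(g, O) = Mul(Add(-9, O), Pow(Add(9, g), -1)) = Mul(Pow(Add(9, g), -1), Add(-9, O)))
m = -33
Mul(Add(m, Function('K')(6, 12)), 147) = Mul(Add(-33, Mul(Pow(Add(9, 6), -1), Add(-9, 12))), 147) = Mul(Add(-33, Mul(Pow(15, -1), 3)), 147) = Mul(Add(-33, Mul(Rational(1, 15), 3)), 147) = Mul(Add(-33, Rational(1, 5)), 147) = Mul(Rational(-164, 5), 147) = Rational(-24108, 5)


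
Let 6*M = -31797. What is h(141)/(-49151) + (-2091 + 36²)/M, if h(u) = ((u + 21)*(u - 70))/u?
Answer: 1210805888/8161572701 ≈ 0.14835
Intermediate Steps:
M = -10599/2 (M = (⅙)*(-31797) = -10599/2 ≈ -5299.5)
h(u) = (-70 + u)*(21 + u)/u (h(u) = ((21 + u)*(-70 + u))/u = ((-70 + u)*(21 + u))/u = (-70 + u)*(21 + u)/u)
h(141)/(-49151) + (-2091 + 36²)/M = (-49 + 141 - 1470/141)/(-49151) + (-2091 + 36²)/(-10599/2) = (-49 + 141 - 1470*1/141)*(-1/49151) + (-2091 + 1296)*(-2/10599) = (-49 + 141 - 490/47)*(-1/49151) - 795*(-2/10599) = (3834/47)*(-1/49151) + 530/3533 = -3834/2310097 + 530/3533 = 1210805888/8161572701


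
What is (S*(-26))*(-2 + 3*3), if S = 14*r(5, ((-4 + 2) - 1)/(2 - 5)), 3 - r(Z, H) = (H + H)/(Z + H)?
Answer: -20384/3 ≈ -6794.7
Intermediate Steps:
r(Z, H) = 3 - 2*H/(H + Z) (r(Z, H) = 3 - (H + H)/(Z + H) = 3 - 2*H/(H + Z))
S = 112/3 (S = 14*((((-4 + 2) - 1)/(2 - 5) + 3*5)/(((-4 + 2) - 1)/(2 - 5) + 5)) = 14*(((-2 - 1)/(-3) + 15)/((-2 - 1)/(-3) + 5)) = 14*((-3*(-⅓) + 15)/(-3*(-⅓) + 5)) = 14*((1 + 15)/(1 + 5)) = 14*(16/6) = 14*((⅙)*16) = 14*(8/3) = 112/3 ≈ 37.333)
(S*(-26))*(-2 + 3*3) = ((112/3)*(-26))*(-2 + 3*3) = -2912*(-2 + 9)/3 = -2912/3*7 = -20384/3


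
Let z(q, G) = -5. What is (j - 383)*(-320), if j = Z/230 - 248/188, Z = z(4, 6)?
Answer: 132951200/1081 ≈ 1.2299e+5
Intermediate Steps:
Z = -5
j = -2899/2162 (j = -5/230 - 248/188 = -5*1/230 - 248*1/188 = -1/46 - 62/47 = -2899/2162 ≈ -1.3409)
(j - 383)*(-320) = (-2899/2162 - 383)*(-320) = -830945/2162*(-320) = 132951200/1081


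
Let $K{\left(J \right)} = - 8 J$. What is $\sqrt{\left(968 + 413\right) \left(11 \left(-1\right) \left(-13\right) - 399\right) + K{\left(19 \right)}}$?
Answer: $2 i \sqrt{88422} \approx 594.72 i$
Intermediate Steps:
$\sqrt{\left(968 + 413\right) \left(11 \left(-1\right) \left(-13\right) - 399\right) + K{\left(19 \right)}} = \sqrt{\left(968 + 413\right) \left(11 \left(-1\right) \left(-13\right) - 399\right) - 152} = \sqrt{1381 \left(\left(-11\right) \left(-13\right) - 399\right) - 152} = \sqrt{1381 \left(143 - 399\right) - 152} = \sqrt{1381 \left(-256\right) - 152} = \sqrt{-353536 - 152} = \sqrt{-353688} = 2 i \sqrt{88422}$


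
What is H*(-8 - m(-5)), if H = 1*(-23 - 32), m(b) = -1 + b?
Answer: 110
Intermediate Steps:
H = -55 (H = 1*(-55) = -55)
H*(-8 - m(-5)) = -55*(-8 - (-1 - 5)) = -55*(-8 - 1*(-6)) = -55*(-8 + 6) = -55*(-2) = 110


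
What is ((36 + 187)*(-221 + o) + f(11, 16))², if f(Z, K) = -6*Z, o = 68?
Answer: 1168614225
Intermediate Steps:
f(Z, K) = -6*Z
((36 + 187)*(-221 + o) + f(11, 16))² = ((36 + 187)*(-221 + 68) - 6*11)² = (223*(-153) - 66)² = (-34119 - 66)² = (-34185)² = 1168614225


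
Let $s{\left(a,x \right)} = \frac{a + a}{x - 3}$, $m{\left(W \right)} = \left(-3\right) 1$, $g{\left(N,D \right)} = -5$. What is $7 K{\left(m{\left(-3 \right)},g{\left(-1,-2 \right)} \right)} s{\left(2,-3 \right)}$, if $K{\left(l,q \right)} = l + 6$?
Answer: $-14$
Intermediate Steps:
$m{\left(W \right)} = -3$
$s{\left(a,x \right)} = \frac{2 a}{-3 + x}$
$K{\left(l,q \right)} = 6 + l$
$7 K{\left(m{\left(-3 \right)},g{\left(-1,-2 \right)} \right)} s{\left(2,-3 \right)} = 7 \left(6 - 3\right) 2 \cdot 2 \frac{1}{-3 - 3} = 7 \cdot 3 \cdot 2 \cdot 2 \frac{1}{-6} = 21 \cdot 2 \cdot 2 \left(- \frac{1}{6}\right) = 21 \left(- \frac{2}{3}\right) = -14$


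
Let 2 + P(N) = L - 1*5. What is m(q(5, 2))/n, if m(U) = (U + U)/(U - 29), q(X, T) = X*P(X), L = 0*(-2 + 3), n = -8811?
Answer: -35/281952 ≈ -0.00012413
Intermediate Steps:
L = 0 (L = 0*1 = 0)
P(N) = -7 (P(N) = -2 + (0 - 1*5) = -2 + (0 - 5) = -2 - 5 = -7)
q(X, T) = -7*X (q(X, T) = X*(-7) = -7*X)
m(U) = 2*U/(-29 + U) (m(U) = (2*U)/(-29 + U) = 2*U/(-29 + U))
m(q(5, 2))/n = (2*(-7*5)/(-29 - 7*5))/(-8811) = (2*(-35)/(-29 - 35))*(-1/8811) = (2*(-35)/(-64))*(-1/8811) = (2*(-35)*(-1/64))*(-1/8811) = (35/32)*(-1/8811) = -35/281952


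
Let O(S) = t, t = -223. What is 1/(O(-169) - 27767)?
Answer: -1/27990 ≈ -3.5727e-5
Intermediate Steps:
O(S) = -223
1/(O(-169) - 27767) = 1/(-223 - 27767) = 1/(-27990) = -1/27990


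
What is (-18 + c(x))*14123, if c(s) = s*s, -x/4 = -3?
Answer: 1779498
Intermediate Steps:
x = 12 (x = -4*(-3) = 12)
c(s) = s**2
(-18 + c(x))*14123 = (-18 + 12**2)*14123 = (-18 + 144)*14123 = 126*14123 = 1779498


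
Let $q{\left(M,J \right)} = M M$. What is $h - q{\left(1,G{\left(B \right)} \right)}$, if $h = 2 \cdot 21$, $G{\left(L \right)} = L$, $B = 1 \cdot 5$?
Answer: $41$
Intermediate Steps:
$B = 5$
$q{\left(M,J \right)} = M^{2}$
$h = 42$
$h - q{\left(1,G{\left(B \right)} \right)} = 42 - 1^{2} = 42 - 1 = 41$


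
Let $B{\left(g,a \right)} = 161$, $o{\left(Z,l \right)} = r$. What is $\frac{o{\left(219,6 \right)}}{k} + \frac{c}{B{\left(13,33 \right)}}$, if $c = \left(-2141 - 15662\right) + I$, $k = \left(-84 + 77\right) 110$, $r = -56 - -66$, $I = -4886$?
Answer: $- \frac{249602}{1771} \approx -140.94$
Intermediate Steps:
$r = 10$ ($r = -56 + 66 = 10$)
$o{\left(Z,l \right)} = 10$
$k = -770$ ($k = \left(-7\right) 110 = -770$)
$c = -22689$ ($c = \left(-2141 - 15662\right) - 4886 = -17803 - 4886 = -22689$)
$\frac{o{\left(219,6 \right)}}{k} + \frac{c}{B{\left(13,33 \right)}} = \frac{10}{-770} - \frac{22689}{161} = 10 \left(- \frac{1}{770}\right) - \frac{22689}{161} = - \frac{1}{77} - \frac{22689}{161} = - \frac{249602}{1771}$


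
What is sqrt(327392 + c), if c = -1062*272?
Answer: 8*sqrt(602) ≈ 196.29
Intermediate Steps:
c = -288864
sqrt(327392 + c) = sqrt(327392 - 288864) = sqrt(38528) = 8*sqrt(602)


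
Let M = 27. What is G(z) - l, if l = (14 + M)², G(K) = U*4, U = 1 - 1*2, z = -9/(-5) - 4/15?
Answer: -1685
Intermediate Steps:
z = 23/15 (z = -9*(-⅕) - 4*1/15 = 9/5 - 4/15 = 23/15 ≈ 1.5333)
U = -1 (U = 1 - 2 = -1)
G(K) = -4 (G(K) = -1*4 = -4)
l = 1681 (l = (14 + 27)² = 41² = 1681)
G(z) - l = -4 - 1*1681 = -4 - 1681 = -1685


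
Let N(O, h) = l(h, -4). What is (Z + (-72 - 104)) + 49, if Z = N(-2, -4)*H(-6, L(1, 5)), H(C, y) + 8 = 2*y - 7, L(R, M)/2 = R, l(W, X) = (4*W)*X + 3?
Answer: -864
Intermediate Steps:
l(W, X) = 3 + 4*W*X (l(W, X) = 4*W*X + 3 = 3 + 4*W*X)
N(O, h) = 3 - 16*h (N(O, h) = 3 + 4*h*(-4) = 3 - 16*h)
L(R, M) = 2*R
H(C, y) = -15 + 2*y (H(C, y) = -8 + (2*y - 7) = -8 + (-7 + 2*y) = -15 + 2*y)
Z = -737 (Z = (3 - 16*(-4))*(-15 + 2*(2*1)) = (3 + 64)*(-15 + 2*2) = 67*(-15 + 4) = 67*(-11) = -737)
(Z + (-72 - 104)) + 49 = (-737 + (-72 - 104)) + 49 = (-737 - 176) + 49 = -913 + 49 = -864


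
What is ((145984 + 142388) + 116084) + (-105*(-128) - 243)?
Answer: 417653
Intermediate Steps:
((145984 + 142388) + 116084) + (-105*(-128) - 243) = (288372 + 116084) + (13440 - 243) = 404456 + 13197 = 417653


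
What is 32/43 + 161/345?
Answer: 781/645 ≈ 1.2109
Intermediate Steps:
32/43 + 161/345 = 32*(1/43) + 161*(1/345) = 32/43 + 7/15 = 781/645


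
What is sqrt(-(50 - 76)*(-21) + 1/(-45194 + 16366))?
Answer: I*sqrt(113438821423)/14414 ≈ 23.367*I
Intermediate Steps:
sqrt(-(50 - 76)*(-21) + 1/(-45194 + 16366)) = sqrt(-(-26)*(-21) + 1/(-28828)) = sqrt(-1*546 - 1/28828) = sqrt(-546 - 1/28828) = sqrt(-15740089/28828) = I*sqrt(113438821423)/14414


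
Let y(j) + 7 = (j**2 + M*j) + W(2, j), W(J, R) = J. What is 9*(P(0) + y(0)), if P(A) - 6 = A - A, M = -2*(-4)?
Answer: 9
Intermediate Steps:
M = 8
y(j) = -5 + j**2 + 8*j (y(j) = -7 + ((j**2 + 8*j) + 2) = -7 + (2 + j**2 + 8*j) = -5 + j**2 + 8*j)
P(A) = 6 (P(A) = 6 + (A - A) = 6 + 0 = 6)
9*(P(0) + y(0)) = 9*(6 + (-5 + 0**2 + 8*0)) = 9*(6 + (-5 + 0 + 0)) = 9*(6 - 5) = 9*1 = 9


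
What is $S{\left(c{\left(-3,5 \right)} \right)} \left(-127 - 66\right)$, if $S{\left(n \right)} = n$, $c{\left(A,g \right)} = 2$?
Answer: $-386$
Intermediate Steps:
$S{\left(c{\left(-3,5 \right)} \right)} \left(-127 - 66\right) = 2 \left(-127 - 66\right) = 2 \left(-193\right) = -386$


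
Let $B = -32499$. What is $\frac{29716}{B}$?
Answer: $- \frac{1292}{1413} \approx -0.91437$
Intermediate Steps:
$\frac{29716}{B} = \frac{29716}{-32499} = 29716 \left(- \frac{1}{32499}\right) = - \frac{1292}{1413}$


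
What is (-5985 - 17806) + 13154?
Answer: -10637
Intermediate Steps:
(-5985 - 17806) + 13154 = -23791 + 13154 = -10637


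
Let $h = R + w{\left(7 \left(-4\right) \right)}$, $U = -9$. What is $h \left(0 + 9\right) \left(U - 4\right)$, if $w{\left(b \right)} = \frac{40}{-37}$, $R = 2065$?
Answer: $- \frac{8934705}{37} \approx -2.4148 \cdot 10^{5}$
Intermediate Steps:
$w{\left(b \right)} = - \frac{40}{37}$ ($w{\left(b \right)} = 40 \left(- \frac{1}{37}\right) = - \frac{40}{37}$)
$h = \frac{76365}{37}$ ($h = 2065 - \frac{40}{37} = \frac{76365}{37} \approx 2063.9$)
$h \left(0 + 9\right) \left(U - 4\right) = \frac{76365 \left(0 + 9\right) \left(-9 - 4\right)}{37} = \frac{76365 \cdot 9 \left(-13\right)}{37} = \frac{76365}{37} \left(-117\right) = - \frac{8934705}{37}$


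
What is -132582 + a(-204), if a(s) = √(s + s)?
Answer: -132582 + 2*I*√102 ≈ -1.3258e+5 + 20.199*I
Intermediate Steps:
a(s) = √2*√s (a(s) = √(2*s) = √2*√s)
-132582 + a(-204) = -132582 + √2*√(-204) = -132582 + √2*(2*I*√51) = -132582 + 2*I*√102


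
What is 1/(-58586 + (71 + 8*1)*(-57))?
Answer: -1/63089 ≈ -1.5851e-5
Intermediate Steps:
1/(-58586 + (71 + 8*1)*(-57)) = 1/(-58586 + (71 + 8)*(-57)) = 1/(-58586 + 79*(-57)) = 1/(-58586 - 4503) = 1/(-63089) = -1/63089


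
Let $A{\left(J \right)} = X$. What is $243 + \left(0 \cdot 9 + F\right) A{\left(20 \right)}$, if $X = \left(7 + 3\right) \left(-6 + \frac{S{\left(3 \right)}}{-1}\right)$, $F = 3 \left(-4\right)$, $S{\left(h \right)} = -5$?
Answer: $363$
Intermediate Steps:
$F = -12$
$X = -10$ ($X = \left(7 + 3\right) \left(-6 - \frac{5}{-1}\right) = 10 \left(-6 - -5\right) = 10 \left(-6 + 5\right) = 10 \left(-1\right) = -10$)
$A{\left(J \right)} = -10$
$243 + \left(0 \cdot 9 + F\right) A{\left(20 \right)} = 243 + \left(0 \cdot 9 - 12\right) \left(-10\right) = 243 + \left(0 - 12\right) \left(-10\right) = 243 - -120 = 243 + 120 = 363$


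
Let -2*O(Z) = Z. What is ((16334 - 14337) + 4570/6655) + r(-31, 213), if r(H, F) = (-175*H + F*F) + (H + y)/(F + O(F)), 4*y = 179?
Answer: 29933276315/567006 ≈ 52792.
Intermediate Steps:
y = 179/4 (y = (¼)*179 = 179/4 ≈ 44.750)
O(Z) = -Z/2
r(H, F) = F² - 175*H + 2*(179/4 + H)/F (r(H, F) = (-175*H + F*F) + (H + 179/4)/(F - F/2) = (-175*H + F²) + (179/4 + H)/((F/2)) = (F² - 175*H) + (179/4 + H)*(2/F) = (F² - 175*H) + 2*(179/4 + H)/F = F² - 175*H + 2*(179/4 + H)/F)
((16334 - 14337) + 4570/6655) + r(-31, 213) = ((16334 - 14337) + 4570/6655) + (179/2 + 213³ + 2*(-31) - 175*213*(-31))/213 = (1997 + 4570*(1/6655)) + (179/2 + 9663597 - 62 + 1155525)/213 = (1997 + 914/1331) + (1/213)*(21638299/2) = 2658921/1331 + 21638299/426 = 29933276315/567006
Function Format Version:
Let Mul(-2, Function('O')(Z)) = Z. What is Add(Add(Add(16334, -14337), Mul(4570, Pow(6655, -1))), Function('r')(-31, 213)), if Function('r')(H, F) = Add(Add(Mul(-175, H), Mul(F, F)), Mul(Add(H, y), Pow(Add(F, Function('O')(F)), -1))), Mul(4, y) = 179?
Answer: Rational(29933276315, 567006) ≈ 52792.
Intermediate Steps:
y = Rational(179, 4) (y = Mul(Rational(1, 4), 179) = Rational(179, 4) ≈ 44.750)
Function('O')(Z) = Mul(Rational(-1, 2), Z)
Function('r')(H, F) = Add(Pow(F, 2), Mul(-175, H), Mul(2, Pow(F, -1), Add(Rational(179, 4), H))) (Function('r')(H, F) = Add(Add(Mul(-175, H), Mul(F, F)), Mul(Add(H, Rational(179, 4)), Pow(Add(F, Mul(Rational(-1, 2), F)), -1))) = Add(Add(Mul(-175, H), Pow(F, 2)), Mul(Add(Rational(179, 4), H), Pow(Mul(Rational(1, 2), F), -1))) = Add(Add(Pow(F, 2), Mul(-175, H)), Mul(Add(Rational(179, 4), H), Mul(2, Pow(F, -1)))) = Add(Add(Pow(F, 2), Mul(-175, H)), Mul(2, Pow(F, -1), Add(Rational(179, 4), H))) = Add(Pow(F, 2), Mul(-175, H), Mul(2, Pow(F, -1), Add(Rational(179, 4), H))))
Add(Add(Add(16334, -14337), Mul(4570, Pow(6655, -1))), Function('r')(-31, 213)) = Add(Add(Add(16334, -14337), Mul(4570, Pow(6655, -1))), Mul(Pow(213, -1), Add(Rational(179, 2), Pow(213, 3), Mul(2, -31), Mul(-175, 213, -31)))) = Add(Add(1997, Mul(4570, Rational(1, 6655))), Mul(Rational(1, 213), Add(Rational(179, 2), 9663597, -62, 1155525))) = Add(Add(1997, Rational(914, 1331)), Mul(Rational(1, 213), Rational(21638299, 2))) = Add(Rational(2658921, 1331), Rational(21638299, 426)) = Rational(29933276315, 567006)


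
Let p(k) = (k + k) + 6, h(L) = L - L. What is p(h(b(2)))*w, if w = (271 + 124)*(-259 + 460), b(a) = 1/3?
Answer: 476370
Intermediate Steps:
b(a) = 1/3
h(L) = 0
p(k) = 6 + 2*k (p(k) = 2*k + 6 = 6 + 2*k)
w = 79395 (w = 395*201 = 79395)
p(h(b(2)))*w = (6 + 2*0)*79395 = (6 + 0)*79395 = 6*79395 = 476370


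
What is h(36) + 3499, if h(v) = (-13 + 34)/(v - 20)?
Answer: 56005/16 ≈ 3500.3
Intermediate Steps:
h(v) = 21/(-20 + v)
h(36) + 3499 = 21/(-20 + 36) + 3499 = 21/16 + 3499 = 56005/16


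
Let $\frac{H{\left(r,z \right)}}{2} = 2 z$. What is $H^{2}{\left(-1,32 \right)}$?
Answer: $16384$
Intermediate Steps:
$H{\left(r,z \right)} = 4 z$ ($H{\left(r,z \right)} = 2 \cdot 2 z = 4 z$)
$H^{2}{\left(-1,32 \right)} = \left(4 \cdot 32\right)^{2} = 128^{2} = 16384$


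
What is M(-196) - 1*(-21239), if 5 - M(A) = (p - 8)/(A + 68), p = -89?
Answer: 2719135/128 ≈ 21243.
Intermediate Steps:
M(A) = 5 + 97/(68 + A) (M(A) = 5 - (-89 - 8)/(A + 68) = 5 - (-97)/(68 + A) = 5 + 97/(68 + A))
M(-196) - 1*(-21239) = (437 + 5*(-196))/(68 - 196) - 1*(-21239) = (437 - 980)/(-128) + 21239 = -1/128*(-543) + 21239 = 543/128 + 21239 = 2719135/128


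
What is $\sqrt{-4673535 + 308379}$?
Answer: $2 i \sqrt{1091289} \approx 2089.3 i$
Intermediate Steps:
$\sqrt{-4673535 + 308379} = \sqrt{-4365156} = 2 i \sqrt{1091289}$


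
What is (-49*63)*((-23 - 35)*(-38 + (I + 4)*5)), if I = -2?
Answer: -5013288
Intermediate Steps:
(-49*63)*((-23 - 35)*(-38 + (I + 4)*5)) = (-49*63)*((-23 - 35)*(-38 + (-2 + 4)*5)) = -(-179046)*(-38 + 2*5) = -(-179046)*(-38 + 10) = -(-179046)*(-28) = -3087*1624 = -5013288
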